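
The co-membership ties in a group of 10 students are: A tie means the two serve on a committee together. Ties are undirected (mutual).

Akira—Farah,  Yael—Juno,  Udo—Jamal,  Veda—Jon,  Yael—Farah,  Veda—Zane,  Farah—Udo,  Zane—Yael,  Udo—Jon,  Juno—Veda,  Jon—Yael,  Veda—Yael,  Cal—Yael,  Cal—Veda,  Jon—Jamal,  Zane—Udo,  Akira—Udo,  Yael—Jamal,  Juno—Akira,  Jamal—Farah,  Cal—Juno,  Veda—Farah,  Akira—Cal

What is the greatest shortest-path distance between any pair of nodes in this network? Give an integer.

Eccentricity of each node (its greatest distance to any other): Akira:2, Cal:2, Farah:2, Jamal:2, Jon:2, Juno:2, Udo:2, Veda:2, Yael:2, Zane:2.
The maximum eccentricity is 2, realized for instance by the pair Juno–Zane via Juno – Yael – Zane. So the diameter is 2.

2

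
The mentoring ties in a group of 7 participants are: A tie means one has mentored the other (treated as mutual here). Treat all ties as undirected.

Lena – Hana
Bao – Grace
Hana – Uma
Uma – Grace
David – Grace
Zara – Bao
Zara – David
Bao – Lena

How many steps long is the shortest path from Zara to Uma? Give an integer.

One shortest route is Zara – David – Grace – Uma, which uses 3 edges, and at distance 2 from Zara we only reach {Grace, Lena}, which does not include Uma. So d(Zara,Uma) = 3.

3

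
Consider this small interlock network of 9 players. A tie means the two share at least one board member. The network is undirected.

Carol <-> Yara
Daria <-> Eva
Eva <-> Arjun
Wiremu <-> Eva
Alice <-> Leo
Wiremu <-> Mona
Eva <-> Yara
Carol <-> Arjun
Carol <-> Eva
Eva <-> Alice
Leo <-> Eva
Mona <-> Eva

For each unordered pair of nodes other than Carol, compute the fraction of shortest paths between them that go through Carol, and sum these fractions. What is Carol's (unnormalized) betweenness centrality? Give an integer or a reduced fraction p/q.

1/2

Pairs whose geodesics pass through Carol — Yara–Arjun: 1/2.
All other pairs contribute 0.
Summing the contributions gives betweenness(Carol) = 1/2.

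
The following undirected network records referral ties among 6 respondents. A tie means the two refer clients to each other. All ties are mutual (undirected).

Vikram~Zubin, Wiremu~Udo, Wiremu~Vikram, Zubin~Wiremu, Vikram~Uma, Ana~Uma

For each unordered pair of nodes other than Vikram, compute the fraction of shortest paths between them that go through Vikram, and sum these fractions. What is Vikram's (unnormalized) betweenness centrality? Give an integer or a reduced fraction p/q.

Pairs whose geodesics pass through Vikram — Zubin–Uma: 1; Zubin–Ana: 1; Uma–Wiremu: 1; Uma–Udo: 1; Ana–Wiremu: 1; Ana–Udo: 1.
All other pairs contribute 0.
Summing the contributions gives betweenness(Vikram) = 6.

6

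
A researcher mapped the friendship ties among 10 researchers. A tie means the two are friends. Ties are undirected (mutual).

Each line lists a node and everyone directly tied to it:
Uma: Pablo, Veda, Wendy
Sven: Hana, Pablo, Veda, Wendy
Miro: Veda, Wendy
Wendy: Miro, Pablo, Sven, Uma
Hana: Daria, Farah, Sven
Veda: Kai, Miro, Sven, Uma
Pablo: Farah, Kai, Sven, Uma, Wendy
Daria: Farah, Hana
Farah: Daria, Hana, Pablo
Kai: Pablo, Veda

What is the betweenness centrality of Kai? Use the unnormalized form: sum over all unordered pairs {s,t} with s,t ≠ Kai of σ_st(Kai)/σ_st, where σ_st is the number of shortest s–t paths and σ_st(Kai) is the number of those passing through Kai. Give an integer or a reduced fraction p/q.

7/12

Pairs whose geodesics pass through Kai — Pablo–Veda: 1/3; Veda–Farah: 1/4.
All other pairs contribute 0.
Summing the contributions gives betweenness(Kai) = 7/12.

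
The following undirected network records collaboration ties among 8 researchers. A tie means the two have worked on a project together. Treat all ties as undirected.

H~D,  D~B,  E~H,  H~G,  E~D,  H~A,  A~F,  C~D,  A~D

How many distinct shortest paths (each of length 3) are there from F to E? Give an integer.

2

The shortest distance is 3. The length-3 paths are: F–A–H–E; F–A–D–E.
That gives 2 distinct shortest paths.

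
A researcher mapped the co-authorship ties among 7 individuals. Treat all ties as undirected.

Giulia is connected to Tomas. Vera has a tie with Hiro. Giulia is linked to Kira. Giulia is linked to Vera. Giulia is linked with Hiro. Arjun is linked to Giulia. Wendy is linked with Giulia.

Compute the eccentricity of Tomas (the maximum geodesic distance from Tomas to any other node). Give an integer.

2

Distances from Tomas: Arjun:2, Giulia:1, Hiro:2, Kira:2, Vera:2, Wendy:2.
The largest is 2 (to Wendy, Vera, Hiro, Arjun, and Kira), so the eccentricity of Tomas is 2.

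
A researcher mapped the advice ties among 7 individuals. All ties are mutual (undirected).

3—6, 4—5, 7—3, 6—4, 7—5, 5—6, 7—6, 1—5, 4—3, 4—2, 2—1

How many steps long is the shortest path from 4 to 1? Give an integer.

2

One shortest route is 4 – 5 – 1, which uses 2 edges, and 4 and 1 are not directly tied, so nothing shorter exists. So d(4,1) = 2.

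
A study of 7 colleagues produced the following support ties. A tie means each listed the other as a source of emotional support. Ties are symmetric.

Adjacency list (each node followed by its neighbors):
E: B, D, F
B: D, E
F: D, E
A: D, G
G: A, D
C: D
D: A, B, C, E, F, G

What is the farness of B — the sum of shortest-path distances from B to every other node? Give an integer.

10

Distances from B: A:2, C:2, D:1, E:1, F:2, G:2.
Sum = 2 + 2 + 1 + 1 + 2 + 2 = 10.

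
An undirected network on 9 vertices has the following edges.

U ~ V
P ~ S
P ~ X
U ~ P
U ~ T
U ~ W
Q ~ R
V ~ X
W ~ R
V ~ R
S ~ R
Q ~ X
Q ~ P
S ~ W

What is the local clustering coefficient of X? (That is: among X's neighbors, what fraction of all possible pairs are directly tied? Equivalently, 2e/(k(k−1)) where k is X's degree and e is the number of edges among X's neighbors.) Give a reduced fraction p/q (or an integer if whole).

1/3

X's neighbors: P, Q, and V (k = 3).
Possible neighbor pairs: C(3,2) = 3. Edges among them: P–Q → e = 1.
Clustering(X) = 1/3.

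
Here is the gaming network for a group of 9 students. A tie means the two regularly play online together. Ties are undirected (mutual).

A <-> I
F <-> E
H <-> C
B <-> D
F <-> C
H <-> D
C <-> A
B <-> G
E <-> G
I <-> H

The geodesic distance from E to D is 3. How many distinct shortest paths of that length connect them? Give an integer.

1

The shortest distance is 3, and the only length-3 path is E–G–B–D. So there is exactly 1 shortest path.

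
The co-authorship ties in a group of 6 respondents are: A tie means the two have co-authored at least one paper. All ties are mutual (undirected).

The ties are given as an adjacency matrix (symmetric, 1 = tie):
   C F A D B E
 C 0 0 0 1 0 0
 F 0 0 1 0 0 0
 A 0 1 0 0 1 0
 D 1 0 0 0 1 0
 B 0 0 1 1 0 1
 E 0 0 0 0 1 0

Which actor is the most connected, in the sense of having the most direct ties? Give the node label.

B

Degrees — A:2, B:3, C:1, D:2, E:1, F:1.
The maximum is 3, attained only by B.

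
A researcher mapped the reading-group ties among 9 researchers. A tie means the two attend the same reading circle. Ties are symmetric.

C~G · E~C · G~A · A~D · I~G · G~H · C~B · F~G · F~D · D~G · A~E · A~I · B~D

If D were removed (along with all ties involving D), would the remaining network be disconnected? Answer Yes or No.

No

Even without D, every remaining node can still reach every other (the residual graph is connected), so D is not a cut vertex.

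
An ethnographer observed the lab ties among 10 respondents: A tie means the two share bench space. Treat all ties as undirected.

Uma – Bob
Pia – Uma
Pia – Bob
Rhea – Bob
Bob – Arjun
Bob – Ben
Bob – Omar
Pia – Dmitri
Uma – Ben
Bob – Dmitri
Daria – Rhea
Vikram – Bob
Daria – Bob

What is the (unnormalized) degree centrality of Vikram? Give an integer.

Vikram is directly tied to Bob. That is 1 neighbor, so the degree of Vikram is 1.

1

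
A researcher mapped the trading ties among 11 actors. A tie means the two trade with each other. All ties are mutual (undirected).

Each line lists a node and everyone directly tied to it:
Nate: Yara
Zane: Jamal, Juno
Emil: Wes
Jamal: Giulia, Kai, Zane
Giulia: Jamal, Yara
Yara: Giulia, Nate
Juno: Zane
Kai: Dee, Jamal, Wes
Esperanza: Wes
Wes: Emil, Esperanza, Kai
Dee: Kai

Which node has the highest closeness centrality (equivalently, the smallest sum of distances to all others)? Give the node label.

Jamal

Farness (sum of distances to all others) for each node — Dee:30, Emil:35, Esperanza:35, Giulia:25, Jamal:20, Juno:36, Kai:21, Nate:41, Wes:26, Yara:32, Zane:27.
The smallest farness is 20, for Jamal, so Jamal has the highest closeness.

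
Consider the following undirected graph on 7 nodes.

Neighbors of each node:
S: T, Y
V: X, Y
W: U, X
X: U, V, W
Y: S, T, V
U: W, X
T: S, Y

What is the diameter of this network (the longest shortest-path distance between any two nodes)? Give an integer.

4

Eccentricity of each node (its greatest distance to any other): S:4, T:4, U:4, V:2, W:4, X:3, Y:3.
The maximum eccentricity is 4, realized for instance by the pair T–U via T – Y – V – X – U. So the diameter is 4.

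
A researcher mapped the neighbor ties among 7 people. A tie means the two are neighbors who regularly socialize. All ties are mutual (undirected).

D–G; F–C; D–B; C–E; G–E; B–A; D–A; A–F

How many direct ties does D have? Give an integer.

3

D is directly tied to A, B, and G. That is 3 neighbors, so the degree of D is 3.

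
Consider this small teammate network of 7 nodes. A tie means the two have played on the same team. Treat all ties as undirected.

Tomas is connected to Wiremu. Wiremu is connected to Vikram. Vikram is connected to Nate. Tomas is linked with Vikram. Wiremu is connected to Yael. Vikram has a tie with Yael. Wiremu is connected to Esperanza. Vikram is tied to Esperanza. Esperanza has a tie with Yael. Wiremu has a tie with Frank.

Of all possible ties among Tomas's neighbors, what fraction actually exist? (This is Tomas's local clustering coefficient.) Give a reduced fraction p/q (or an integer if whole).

1

Tomas's neighbors: Vikram and Wiremu (k = 2).
Possible neighbor pairs: C(2,2) = 1. Edges among them: Vikram–Wiremu → e = 1.
Clustering(Tomas) = 1/1.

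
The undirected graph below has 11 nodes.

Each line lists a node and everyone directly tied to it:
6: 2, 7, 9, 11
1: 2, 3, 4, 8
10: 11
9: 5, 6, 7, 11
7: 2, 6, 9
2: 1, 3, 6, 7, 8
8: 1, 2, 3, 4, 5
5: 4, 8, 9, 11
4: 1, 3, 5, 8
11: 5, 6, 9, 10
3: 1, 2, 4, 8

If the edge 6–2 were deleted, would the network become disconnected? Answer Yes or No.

No

Even without that edge, 6 still reaches 2 via 6 – 7 – 2, so the network stays connected. Not a bridge.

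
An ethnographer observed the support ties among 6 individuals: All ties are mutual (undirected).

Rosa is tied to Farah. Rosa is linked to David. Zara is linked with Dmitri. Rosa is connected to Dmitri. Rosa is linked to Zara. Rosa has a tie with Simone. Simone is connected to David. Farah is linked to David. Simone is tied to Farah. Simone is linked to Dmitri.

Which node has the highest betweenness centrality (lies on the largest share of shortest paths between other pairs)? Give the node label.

Unnormalized betweenness of each node: David:0, Dmitri:1/2, Farah:0, Rosa:7/2, Simone:1, Zara:0.
Rosa has the largest value, 7/2, making it the main broker — the node through which the most shortest paths run.

Rosa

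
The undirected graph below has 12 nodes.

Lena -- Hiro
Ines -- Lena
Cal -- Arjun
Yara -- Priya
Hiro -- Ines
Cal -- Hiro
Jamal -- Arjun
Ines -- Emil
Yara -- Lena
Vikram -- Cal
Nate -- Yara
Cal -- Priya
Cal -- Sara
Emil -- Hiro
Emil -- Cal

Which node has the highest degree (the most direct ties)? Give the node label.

Cal

Degrees — Arjun:2, Cal:6, Emil:3, Hiro:4, Ines:3, Jamal:1, Lena:3, Nate:1, Priya:2, Sara:1, Vikram:1, Yara:3.
The maximum is 6, attained only by Cal.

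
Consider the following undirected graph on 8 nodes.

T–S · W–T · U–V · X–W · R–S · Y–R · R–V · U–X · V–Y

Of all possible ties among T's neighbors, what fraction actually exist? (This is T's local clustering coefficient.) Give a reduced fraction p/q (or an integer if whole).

0

T's neighbors: S and W (k = 2).
Possible neighbor pairs: C(2,2) = 1. Edges among them: none → e = 0.
Clustering(T) = 0/1.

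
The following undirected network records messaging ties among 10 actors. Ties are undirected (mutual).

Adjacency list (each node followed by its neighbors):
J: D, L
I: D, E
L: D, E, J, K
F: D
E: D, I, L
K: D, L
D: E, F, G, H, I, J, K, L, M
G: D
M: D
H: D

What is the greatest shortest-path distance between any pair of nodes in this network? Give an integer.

2

Eccentricity of each node (its greatest distance to any other): D:1, E:2, F:2, G:2, H:2, I:2, J:2, K:2, L:2, M:2.
The maximum eccentricity is 2, realized for instance by the pair F–K via F – D – K. So the diameter is 2.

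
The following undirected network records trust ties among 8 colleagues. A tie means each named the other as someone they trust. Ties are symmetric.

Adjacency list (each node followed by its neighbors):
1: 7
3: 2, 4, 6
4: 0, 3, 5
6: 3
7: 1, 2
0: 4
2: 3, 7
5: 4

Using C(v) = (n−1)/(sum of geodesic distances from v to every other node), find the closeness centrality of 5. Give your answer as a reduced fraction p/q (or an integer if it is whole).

7/20

Distances from 5: 0:2, 1:5, 2:3, 3:2, 4:1, 6:3, 7:4. Sum = 20.
n = 8, so closeness = 7/20.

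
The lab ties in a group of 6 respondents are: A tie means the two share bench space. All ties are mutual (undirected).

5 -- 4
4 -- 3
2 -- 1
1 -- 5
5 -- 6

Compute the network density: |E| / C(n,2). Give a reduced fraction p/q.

There are 5 edges and 6 nodes, so the maximum possible is C(6,2) = 15.
Density = 5/15 = 1/3.

1/3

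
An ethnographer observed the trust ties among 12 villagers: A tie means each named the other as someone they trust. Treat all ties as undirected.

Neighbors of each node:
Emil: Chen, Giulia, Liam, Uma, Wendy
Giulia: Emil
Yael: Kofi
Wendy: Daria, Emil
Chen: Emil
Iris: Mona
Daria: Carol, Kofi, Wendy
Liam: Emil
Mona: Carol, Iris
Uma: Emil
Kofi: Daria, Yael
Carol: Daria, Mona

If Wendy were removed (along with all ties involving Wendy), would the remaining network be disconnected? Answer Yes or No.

Yes

Removing Wendy leaves {Chen, Emil, Giulia, Liam, and Uma} with no path to {Carol, Daria, Iris, Kofi, Mona, and Yael}, so the network splits into 2 components. Wendy is a cut vertex.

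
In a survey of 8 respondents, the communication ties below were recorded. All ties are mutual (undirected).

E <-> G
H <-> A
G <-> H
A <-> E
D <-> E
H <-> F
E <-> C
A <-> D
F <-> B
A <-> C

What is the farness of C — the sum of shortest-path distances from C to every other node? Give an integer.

Distances from C: A:1, B:4, D:2, E:1, F:3, G:2, H:2.
Sum = 1 + 4 + 2 + 1 + 3 + 2 + 2 = 15.

15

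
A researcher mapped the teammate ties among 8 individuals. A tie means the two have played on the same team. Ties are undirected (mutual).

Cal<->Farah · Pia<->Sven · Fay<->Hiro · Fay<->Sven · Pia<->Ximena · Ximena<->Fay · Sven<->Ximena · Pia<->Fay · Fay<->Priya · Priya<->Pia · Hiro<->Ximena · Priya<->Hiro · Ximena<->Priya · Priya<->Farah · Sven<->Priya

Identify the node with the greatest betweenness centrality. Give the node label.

Priya

Unnormalized betweenness of each node: Cal:0, Farah:6, Fay:2/3, Hiro:0, Pia:0, Priya:32/3, Sven:0, Ximena:2/3.
Priya has the largest value, 32/3, making it the main broker — the node through which the most shortest paths run.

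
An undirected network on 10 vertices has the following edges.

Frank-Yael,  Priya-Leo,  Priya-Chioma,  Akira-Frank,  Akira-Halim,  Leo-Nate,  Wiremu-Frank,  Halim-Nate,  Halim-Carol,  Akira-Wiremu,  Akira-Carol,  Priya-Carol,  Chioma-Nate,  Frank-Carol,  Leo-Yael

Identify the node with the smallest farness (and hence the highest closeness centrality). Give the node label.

Carol

Farness (sum of distances to all others) for each node — Akira:16, Carol:14, Chioma:21, Frank:16, Halim:16, Leo:17, Nate:17, Priya:16, Wiremu:21, Yael:18.
The smallest farness is 14, for Carol, so Carol has the highest closeness.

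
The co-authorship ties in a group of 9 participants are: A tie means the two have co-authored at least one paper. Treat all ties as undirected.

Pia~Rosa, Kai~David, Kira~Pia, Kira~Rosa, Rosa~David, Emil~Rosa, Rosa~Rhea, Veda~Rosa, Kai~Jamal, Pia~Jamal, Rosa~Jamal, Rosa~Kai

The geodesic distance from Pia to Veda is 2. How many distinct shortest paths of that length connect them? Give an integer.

The shortest distance is 2, and the only length-2 path is Pia–Rosa–Veda. So there is exactly 1 shortest path.

1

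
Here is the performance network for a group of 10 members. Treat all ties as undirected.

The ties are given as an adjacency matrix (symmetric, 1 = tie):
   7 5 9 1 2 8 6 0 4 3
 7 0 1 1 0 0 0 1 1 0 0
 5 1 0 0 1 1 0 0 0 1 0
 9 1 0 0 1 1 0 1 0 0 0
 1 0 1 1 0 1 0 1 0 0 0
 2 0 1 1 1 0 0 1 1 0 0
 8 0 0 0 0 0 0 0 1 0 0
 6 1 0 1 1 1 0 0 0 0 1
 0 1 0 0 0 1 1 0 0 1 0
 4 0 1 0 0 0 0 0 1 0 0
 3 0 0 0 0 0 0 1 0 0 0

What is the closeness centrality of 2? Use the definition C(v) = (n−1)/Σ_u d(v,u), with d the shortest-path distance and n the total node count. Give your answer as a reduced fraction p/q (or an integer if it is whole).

9/13

Distances from 2: 0:1, 1:1, 3:2, 4:2, 5:1, 6:1, 7:2, 8:2, 9:1. Sum = 13.
n = 10, so closeness = 9/13.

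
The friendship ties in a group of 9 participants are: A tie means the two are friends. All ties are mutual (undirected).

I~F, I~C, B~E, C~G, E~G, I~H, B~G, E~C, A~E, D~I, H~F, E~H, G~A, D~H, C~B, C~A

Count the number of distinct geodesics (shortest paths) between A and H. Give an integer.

1

The shortest distance is 2, and the only length-2 path is A–E–H. So there is exactly 1 shortest path.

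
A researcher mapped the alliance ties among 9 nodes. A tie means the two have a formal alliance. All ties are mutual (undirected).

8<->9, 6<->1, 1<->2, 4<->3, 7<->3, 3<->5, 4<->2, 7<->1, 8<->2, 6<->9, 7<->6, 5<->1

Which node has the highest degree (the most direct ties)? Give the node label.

1

Degrees — 1:4, 2:3, 3:3, 4:2, 5:2, 6:3, 7:3, 8:2, 9:2.
The maximum is 4, attained only by 1.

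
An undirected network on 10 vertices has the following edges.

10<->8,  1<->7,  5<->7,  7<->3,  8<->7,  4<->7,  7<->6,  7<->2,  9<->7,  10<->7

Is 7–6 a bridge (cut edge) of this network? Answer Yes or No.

Without the 7–6 edge there is no alternate route between 7 and 6, so the network disconnects. It is a bridge.

Yes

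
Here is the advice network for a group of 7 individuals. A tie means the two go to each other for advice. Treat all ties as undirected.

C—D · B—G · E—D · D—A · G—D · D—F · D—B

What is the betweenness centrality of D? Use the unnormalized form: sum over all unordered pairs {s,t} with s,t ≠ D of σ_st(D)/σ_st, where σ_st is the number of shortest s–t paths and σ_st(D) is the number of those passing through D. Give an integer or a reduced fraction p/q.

Pairs whose geodesics pass through D — C–A: 1; C–B: 1; C–G: 1; C–E: 1; C–F: 1; A–B: 1; A–G: 1; A–E: 1; A–F: 1; B–E: 1; B–F: 1; G–E: 1; G–F: 1; E–F: 1.
All other pairs contribute 0.
Summing the contributions gives betweenness(D) = 14.

14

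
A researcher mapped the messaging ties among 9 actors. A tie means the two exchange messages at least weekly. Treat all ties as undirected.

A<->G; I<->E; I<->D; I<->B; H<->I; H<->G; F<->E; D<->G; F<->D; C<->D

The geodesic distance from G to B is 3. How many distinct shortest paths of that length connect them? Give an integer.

The shortest distance is 3. The length-3 paths are: G–H–I–B; G–D–I–B.
That gives 2 distinct shortest paths.

2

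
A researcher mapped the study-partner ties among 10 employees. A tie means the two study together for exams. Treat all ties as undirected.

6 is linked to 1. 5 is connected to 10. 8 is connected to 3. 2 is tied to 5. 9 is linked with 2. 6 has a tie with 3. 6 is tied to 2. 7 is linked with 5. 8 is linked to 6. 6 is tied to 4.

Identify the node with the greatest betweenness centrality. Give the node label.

Unnormalized betweenness of each node: 1:0, 2:23, 3:0, 4:0, 5:15, 6:25, 7:0, 8:0, 9:0, 10:0.
6 has the largest value, 25, making it the main broker — the node through which the most shortest paths run.

6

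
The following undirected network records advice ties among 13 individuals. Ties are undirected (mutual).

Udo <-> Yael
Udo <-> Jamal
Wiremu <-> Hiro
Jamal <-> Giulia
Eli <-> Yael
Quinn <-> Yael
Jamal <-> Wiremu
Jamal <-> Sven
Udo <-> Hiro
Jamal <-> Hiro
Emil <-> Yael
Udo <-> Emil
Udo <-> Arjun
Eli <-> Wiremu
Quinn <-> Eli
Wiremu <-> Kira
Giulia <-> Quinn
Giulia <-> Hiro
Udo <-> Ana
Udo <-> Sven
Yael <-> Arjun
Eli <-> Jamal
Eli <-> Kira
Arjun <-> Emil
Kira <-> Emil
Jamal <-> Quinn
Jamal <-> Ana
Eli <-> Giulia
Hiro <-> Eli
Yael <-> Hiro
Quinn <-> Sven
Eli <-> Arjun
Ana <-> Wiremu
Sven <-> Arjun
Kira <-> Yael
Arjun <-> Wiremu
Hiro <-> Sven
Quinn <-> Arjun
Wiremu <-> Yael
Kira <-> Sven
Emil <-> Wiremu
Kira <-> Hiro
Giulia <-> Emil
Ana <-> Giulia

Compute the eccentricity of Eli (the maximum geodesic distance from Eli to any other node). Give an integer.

2

Distances from Eli: Ana:2, Arjun:1, Emil:2, Giulia:1, Hiro:1, Jamal:1, Kira:1, Quinn:1, Sven:2, Udo:2, Wiremu:1, Yael:1.
The largest is 2 (to Ana, Sven, Udo, and Emil), so the eccentricity of Eli is 2.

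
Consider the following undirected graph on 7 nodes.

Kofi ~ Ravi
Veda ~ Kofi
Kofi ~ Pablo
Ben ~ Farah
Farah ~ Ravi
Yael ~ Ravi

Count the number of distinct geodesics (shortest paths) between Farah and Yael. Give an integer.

1

The shortest distance is 2, and the only length-2 path is Farah–Ravi–Yael. So there is exactly 1 shortest path.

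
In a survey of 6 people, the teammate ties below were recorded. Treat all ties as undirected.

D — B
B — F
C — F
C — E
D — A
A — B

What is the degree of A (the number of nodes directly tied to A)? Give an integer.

A is directly tied to B and D. That is 2 neighbors, so the degree of A is 2.

2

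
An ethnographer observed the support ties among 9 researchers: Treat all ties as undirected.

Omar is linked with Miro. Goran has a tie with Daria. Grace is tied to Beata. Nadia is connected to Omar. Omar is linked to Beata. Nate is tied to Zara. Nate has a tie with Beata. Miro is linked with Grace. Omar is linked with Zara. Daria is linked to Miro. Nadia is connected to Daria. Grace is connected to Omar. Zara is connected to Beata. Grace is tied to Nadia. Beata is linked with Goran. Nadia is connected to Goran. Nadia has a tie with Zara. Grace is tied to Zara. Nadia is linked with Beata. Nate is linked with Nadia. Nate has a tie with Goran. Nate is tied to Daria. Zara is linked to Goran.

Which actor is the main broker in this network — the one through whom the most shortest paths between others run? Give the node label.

Nadia

Unnormalized betweenness of each node: Beata:4/3, Daria:7/3, Goran:2/3, Grace:4/3, Miro:1, Nadia:3, Nate:2/3, Omar:4/3, Zara:4/3.
Nadia has the largest value, 3, making it the main broker — the node through which the most shortest paths run.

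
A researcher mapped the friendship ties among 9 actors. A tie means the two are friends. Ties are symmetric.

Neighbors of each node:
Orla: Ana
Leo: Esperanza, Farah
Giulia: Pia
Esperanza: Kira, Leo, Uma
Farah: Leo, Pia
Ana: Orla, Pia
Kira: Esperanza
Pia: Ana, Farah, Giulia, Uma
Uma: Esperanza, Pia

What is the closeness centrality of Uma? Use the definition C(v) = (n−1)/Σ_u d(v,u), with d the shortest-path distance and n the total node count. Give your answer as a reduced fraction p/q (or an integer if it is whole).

Distances from Uma: Ana:2, Esperanza:1, Farah:2, Giulia:2, Kira:2, Leo:2, Orla:3, Pia:1. Sum = 15.
n = 9, so closeness = 8/15.

8/15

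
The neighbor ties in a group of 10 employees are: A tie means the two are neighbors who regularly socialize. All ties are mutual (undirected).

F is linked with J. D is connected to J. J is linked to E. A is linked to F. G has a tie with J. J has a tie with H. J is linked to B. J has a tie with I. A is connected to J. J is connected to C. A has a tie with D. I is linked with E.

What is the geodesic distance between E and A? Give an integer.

One shortest route is E – J – A, which uses 2 edges, and E and A are not directly tied, so nothing shorter exists. So d(E,A) = 2.

2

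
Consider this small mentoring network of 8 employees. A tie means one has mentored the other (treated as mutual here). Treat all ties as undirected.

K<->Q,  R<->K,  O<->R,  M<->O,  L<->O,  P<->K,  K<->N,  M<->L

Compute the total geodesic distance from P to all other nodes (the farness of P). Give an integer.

Distances from P: K:1, L:4, M:4, N:2, O:3, Q:2, R:2.
Sum = 1 + 4 + 4 + 2 + 3 + 2 + 2 = 18.

18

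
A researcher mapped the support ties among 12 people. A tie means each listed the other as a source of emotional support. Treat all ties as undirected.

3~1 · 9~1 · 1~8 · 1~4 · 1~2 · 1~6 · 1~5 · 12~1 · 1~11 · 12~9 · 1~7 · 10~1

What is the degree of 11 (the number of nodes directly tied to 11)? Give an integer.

1

11 is directly tied to 1. That is 1 neighbor, so the degree of 11 is 1.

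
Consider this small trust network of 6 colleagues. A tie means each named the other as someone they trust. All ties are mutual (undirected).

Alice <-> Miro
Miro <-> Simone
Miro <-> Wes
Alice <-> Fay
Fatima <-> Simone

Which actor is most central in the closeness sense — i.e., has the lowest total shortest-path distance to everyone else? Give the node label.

Miro

Farness (sum of distances to all others) for each node — Alice:9, Fatima:13, Fay:13, Miro:7, Simone:9, Wes:11.
The smallest farness is 7, for Miro, so Miro has the highest closeness.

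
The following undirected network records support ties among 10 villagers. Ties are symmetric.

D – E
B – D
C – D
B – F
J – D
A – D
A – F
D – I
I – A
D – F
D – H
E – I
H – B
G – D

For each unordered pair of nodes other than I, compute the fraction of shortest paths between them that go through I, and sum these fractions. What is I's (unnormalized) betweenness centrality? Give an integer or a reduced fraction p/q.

Pairs whose geodesics pass through I — A–E: 1/2.
All other pairs contribute 0.
Summing the contributions gives betweenness(I) = 1/2.

1/2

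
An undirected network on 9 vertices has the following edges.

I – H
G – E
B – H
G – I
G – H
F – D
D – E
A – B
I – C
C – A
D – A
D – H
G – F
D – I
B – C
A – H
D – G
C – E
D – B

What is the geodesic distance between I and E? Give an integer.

One shortest route is I – G – E, which uses 2 edges, and I and E are not directly tied, so nothing shorter exists. So d(I,E) = 2.

2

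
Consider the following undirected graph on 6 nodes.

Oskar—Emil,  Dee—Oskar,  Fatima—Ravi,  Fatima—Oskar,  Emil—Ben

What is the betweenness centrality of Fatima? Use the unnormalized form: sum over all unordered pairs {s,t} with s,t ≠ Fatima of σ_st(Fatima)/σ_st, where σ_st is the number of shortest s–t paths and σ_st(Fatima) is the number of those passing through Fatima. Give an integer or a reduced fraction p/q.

Pairs whose geodesics pass through Fatima — Oskar–Ravi: 1; Ravi–Dee: 1; Ravi–Ben: 1; Ravi–Emil: 1.
All other pairs contribute 0.
Summing the contributions gives betweenness(Fatima) = 4.

4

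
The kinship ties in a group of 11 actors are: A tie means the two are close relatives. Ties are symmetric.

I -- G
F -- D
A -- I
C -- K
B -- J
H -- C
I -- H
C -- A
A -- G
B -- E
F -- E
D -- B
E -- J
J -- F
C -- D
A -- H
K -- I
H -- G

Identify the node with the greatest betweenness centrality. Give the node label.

Unnormalized betweenness of each node: A:5, B:7, C:26, D:73/3, E:1/3, F:7, G:0, H:5, I:2, J:1/3, K:2.
C has the largest value, 26, making it the main broker — the node through which the most shortest paths run.

C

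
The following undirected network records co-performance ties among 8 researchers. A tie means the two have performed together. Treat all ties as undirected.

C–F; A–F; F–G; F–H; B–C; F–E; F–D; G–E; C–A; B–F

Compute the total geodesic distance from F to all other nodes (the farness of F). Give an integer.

Distances from F: A:1, B:1, C:1, D:1, E:1, G:1, H:1.
Sum = 1 + 1 + 1 + 1 + 1 + 1 + 1 = 7.

7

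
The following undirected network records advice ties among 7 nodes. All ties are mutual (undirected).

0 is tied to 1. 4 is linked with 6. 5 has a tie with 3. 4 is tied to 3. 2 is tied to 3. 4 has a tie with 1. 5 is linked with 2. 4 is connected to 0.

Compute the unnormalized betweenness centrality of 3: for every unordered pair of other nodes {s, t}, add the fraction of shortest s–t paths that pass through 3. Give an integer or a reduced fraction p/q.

Pairs whose geodesics pass through 3 — 2–1: 1; 2–0: 1; 2–4: 1; 2–6: 1; 1–5: 1; 5–0: 1; 5–4: 1; 5–6: 1.
All other pairs contribute 0.
Summing the contributions gives betweenness(3) = 8.

8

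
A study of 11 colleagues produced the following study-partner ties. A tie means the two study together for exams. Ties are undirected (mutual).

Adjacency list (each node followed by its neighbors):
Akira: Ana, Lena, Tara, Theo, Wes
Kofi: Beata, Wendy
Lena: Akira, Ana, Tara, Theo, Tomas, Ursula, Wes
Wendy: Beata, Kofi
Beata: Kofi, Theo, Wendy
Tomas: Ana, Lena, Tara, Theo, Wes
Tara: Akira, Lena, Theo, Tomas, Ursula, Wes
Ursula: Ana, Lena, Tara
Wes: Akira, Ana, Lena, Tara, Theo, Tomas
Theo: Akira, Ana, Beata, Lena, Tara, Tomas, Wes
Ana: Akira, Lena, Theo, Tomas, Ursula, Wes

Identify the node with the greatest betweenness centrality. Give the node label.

Unnormalized betweenness of each node: Akira:1/6, Ana:38/15, Beata:16, Kofi:0, Lena:27/10, Tara:38/15, Theo:641/30, Tomas:1/6, Ursula:1/6, Wendy:0, Wes:11/30.
Theo has the largest value, 641/30, making it the main broker — the node through which the most shortest paths run.

Theo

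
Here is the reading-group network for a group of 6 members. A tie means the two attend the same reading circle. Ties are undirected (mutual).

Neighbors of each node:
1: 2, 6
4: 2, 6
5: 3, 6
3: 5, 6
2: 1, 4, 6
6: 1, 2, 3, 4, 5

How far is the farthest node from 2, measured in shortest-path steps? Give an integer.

2

Distances from 2: 1:1, 3:2, 4:1, 5:2, 6:1.
The largest is 2 (to 5 and 3), so the eccentricity of 2 is 2.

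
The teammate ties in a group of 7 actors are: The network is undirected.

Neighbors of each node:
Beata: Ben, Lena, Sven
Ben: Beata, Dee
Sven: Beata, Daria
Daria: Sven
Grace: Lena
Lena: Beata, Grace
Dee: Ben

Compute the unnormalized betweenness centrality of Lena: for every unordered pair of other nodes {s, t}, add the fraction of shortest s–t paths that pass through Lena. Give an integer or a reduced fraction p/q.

5

Pairs whose geodesics pass through Lena — Sven–Grace: 1; Ben–Grace: 1; Grace–Beata: 1; Grace–Dee: 1; Grace–Daria: 1.
All other pairs contribute 0.
Summing the contributions gives betweenness(Lena) = 5.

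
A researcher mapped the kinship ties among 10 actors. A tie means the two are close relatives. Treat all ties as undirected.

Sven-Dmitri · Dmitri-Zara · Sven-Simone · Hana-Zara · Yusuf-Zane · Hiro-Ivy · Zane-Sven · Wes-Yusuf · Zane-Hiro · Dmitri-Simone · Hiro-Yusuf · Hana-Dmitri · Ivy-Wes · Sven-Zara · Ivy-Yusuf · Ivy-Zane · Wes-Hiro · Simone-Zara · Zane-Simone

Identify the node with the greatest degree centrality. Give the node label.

Degrees — Dmitri:4, Hana:2, Hiro:4, Ivy:4, Simone:4, Sven:4, Wes:3, Yusuf:4, Zane:5, Zara:4.
The maximum is 5, attained only by Zane.

Zane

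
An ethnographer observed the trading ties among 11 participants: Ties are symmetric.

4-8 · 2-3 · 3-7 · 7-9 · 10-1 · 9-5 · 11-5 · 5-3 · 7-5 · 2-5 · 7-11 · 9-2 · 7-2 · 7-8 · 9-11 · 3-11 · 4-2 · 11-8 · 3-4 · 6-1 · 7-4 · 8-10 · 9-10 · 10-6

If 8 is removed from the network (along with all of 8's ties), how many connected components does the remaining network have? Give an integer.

8's neighbors (4, 7, 10, and 11) remain reachable from one another through other ties, so the rest of the network stays in one piece.

1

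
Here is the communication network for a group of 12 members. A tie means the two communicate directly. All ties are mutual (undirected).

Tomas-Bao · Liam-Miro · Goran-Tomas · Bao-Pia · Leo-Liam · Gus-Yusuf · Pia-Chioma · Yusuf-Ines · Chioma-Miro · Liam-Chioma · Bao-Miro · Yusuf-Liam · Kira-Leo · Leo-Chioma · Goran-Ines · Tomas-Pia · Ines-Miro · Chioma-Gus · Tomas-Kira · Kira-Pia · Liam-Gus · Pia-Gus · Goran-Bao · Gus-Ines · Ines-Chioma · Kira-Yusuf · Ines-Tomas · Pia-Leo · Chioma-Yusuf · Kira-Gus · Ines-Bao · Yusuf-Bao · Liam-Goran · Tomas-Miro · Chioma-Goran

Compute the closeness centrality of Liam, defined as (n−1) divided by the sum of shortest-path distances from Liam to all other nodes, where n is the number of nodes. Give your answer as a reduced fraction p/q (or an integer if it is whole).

Distances from Liam: Bao:2, Chioma:1, Goran:1, Gus:1, Ines:2, Kira:2, Leo:1, Miro:1, Pia:2, Tomas:2, Yusuf:1. Sum = 16.
n = 12, so closeness = 11/16.

11/16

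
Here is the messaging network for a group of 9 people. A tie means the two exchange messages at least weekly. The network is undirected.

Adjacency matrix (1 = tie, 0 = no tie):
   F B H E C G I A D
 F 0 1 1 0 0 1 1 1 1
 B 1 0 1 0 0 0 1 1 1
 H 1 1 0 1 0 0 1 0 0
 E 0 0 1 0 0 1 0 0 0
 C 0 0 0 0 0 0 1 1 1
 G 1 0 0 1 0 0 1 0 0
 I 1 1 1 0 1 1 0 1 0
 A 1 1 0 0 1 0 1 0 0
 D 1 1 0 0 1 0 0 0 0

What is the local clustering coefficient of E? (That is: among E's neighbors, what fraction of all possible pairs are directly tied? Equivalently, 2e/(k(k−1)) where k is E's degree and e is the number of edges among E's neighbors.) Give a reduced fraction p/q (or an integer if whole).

0

E's neighbors: G and H (k = 2).
Possible neighbor pairs: C(2,2) = 1. Edges among them: none → e = 0.
Clustering(E) = 0/1.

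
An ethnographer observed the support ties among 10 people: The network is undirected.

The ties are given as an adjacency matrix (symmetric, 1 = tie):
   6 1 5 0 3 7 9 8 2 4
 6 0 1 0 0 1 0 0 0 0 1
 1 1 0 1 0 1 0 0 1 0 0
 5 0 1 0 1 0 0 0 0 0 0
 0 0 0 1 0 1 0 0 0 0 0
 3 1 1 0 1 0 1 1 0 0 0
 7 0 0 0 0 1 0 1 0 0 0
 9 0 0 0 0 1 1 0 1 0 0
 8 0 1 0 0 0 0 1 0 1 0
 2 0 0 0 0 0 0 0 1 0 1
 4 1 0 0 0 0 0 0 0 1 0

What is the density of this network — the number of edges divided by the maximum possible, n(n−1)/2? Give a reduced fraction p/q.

There are 14 edges and 10 nodes, so the maximum possible is C(10,2) = 45.
Density = 14/45.

14/45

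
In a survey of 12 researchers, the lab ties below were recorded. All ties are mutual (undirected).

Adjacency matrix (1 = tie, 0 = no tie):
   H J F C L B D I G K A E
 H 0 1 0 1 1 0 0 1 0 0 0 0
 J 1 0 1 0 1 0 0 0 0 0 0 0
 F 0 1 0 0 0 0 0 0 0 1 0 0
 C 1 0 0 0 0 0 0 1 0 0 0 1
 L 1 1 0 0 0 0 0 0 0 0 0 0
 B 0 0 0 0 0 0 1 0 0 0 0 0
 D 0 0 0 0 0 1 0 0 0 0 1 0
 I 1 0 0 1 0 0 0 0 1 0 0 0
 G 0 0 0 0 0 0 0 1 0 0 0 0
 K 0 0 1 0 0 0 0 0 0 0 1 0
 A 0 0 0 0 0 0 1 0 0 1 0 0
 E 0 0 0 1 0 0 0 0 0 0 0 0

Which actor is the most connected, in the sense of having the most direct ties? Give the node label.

Degrees — A:2, B:1, C:3, D:2, E:1, F:2, G:1, H:4, I:3, J:3, K:2, L:2.
The maximum is 4, attained only by H.

H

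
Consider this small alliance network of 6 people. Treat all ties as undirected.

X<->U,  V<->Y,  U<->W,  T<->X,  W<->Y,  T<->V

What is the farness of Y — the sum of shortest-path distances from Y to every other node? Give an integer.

Distances from Y: T:2, U:2, V:1, W:1, X:3.
Sum = 2 + 2 + 1 + 1 + 3 = 9.

9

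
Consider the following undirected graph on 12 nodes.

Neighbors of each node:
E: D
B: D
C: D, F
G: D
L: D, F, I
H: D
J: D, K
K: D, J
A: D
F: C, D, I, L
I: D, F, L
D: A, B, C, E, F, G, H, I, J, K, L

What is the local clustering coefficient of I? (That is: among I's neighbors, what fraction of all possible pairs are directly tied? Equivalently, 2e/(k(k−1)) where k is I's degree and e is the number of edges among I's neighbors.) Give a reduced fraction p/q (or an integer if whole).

I's neighbors: D, F, and L (k = 3).
Possible neighbor pairs: C(3,2) = 3. Edges among them: D–F, D–L, F–L → e = 3.
Clustering(I) = 3/3 = 1.

1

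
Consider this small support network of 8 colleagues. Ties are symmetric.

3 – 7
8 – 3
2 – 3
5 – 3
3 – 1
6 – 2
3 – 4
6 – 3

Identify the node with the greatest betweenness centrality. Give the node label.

Unnormalized betweenness of each node: 1:0, 2:0, 3:20, 4:0, 5:0, 6:0, 7:0, 8:0.
3 has the largest value, 20, making it the main broker — the node through which the most shortest paths run.

3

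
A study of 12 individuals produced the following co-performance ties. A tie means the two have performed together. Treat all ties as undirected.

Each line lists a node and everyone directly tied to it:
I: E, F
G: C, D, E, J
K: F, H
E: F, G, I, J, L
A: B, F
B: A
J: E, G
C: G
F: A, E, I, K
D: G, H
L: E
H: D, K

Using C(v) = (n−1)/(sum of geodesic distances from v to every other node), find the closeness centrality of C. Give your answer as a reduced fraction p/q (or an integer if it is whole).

Distances from C: A:4, B:5, D:2, E:2, F:3, G:1, H:3, I:3, J:2, K:4, L:3. Sum = 32.
n = 12, so closeness = 11/32.

11/32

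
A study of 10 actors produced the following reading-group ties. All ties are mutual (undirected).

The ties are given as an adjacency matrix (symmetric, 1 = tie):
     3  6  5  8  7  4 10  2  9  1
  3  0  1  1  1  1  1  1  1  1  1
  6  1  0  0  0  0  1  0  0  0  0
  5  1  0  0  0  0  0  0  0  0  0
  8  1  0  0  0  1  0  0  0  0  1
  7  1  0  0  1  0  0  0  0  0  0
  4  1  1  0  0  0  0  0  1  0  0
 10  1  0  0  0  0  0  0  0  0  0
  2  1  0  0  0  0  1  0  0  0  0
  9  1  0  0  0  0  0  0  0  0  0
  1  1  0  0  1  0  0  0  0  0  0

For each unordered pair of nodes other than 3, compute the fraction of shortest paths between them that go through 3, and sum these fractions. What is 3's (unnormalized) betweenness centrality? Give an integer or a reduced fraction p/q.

Pairs whose geodesics pass through 3 — 6–5: 1; 6–8: 1; 6–7: 1; 6–10: 1; 6–2: 1/2; 6–9: 1; 6–1: 1; 5–8: 1; 5–7: 1; 5–4: 1; 5–10: 1; 5–2: 1; 5–9: 1; 5–1: 1 … (+18 more pairs).
All other pairs contribute 0.
Summing the contributions gives betweenness(3) = 31.

31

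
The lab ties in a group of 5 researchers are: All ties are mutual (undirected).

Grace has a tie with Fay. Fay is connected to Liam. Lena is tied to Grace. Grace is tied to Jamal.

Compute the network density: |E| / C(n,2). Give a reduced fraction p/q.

2/5

There are 4 edges and 5 nodes, so the maximum possible is C(5,2) = 10.
Density = 4/10 = 2/5.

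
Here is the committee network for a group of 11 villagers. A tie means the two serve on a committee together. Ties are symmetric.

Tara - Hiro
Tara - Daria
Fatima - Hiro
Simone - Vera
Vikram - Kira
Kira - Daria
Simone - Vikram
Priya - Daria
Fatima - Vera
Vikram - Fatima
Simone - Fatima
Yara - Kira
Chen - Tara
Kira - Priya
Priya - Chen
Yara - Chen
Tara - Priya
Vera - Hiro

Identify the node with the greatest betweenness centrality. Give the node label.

Unnormalized betweenness of each node: Chen:17/6, Daria:7/6, Fatima:17/4, Hiro:55/6, Kira:37/3, Priya:35/12, Simone:4/3, Tara:11, Vera:5/4, Vikram:19/2, Yara:5/4.
Kira has the largest value, 37/3, making it the main broker — the node through which the most shortest paths run.

Kira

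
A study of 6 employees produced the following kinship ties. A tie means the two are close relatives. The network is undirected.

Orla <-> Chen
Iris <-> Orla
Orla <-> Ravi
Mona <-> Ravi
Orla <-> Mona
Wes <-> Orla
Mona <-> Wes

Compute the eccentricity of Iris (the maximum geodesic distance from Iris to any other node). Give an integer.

Distances from Iris: Chen:2, Mona:2, Orla:1, Ravi:2, Wes:2.
The largest is 2 (to Mona, Wes, Chen, and Ravi), so the eccentricity of Iris is 2.

2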